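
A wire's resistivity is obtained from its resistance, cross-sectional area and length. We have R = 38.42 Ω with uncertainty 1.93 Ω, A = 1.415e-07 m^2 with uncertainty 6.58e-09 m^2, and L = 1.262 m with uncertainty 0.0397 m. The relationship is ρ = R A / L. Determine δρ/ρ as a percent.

For a monomial ρ ∝ R, A, L^-1, fractional errors add in quadrature:
  (1·δR/R)² = (1×0.0502)² = 0.00252;  (1·δA/A)² = (1×0.0465)² = 0.00216;  (-1·δL/L)² = (-1×0.0315)² = 0.000990
δρ/ρ = √(0.00568) = 0.0753

7.53%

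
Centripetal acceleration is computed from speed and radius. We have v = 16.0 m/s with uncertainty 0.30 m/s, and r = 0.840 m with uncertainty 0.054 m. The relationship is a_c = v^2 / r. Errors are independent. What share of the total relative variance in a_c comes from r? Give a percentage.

(δa_c/a_c)² = (2·δv/v)² + (-1·δr/r)²
  v term: (2×0.0187)² = 0.00141
  r term: (-1×0.0643)² = 0.00413
Total = 0.00554. Share from r = 0.00413/0.00554 = 0.746.

74.6%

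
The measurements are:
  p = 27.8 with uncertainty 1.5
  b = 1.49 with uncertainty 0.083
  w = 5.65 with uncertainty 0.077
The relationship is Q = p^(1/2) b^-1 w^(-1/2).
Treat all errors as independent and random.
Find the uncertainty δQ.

0.0927

Relative error in a monomial: (δQ/Q)² = Σ (nᵢ · δxᵢ/xᵢ)².
  (½·δp/p)² = (0.5×0.0540)² = 0.000728;  (-1·δb/b)² = (-1×0.0557)² = 0.00310;  (−½·δw/w)² = (-0.5×0.0136)² = 4.64e-05
δQ/Q = √(0.00388) = 0.0623
Q = 1.49, so δQ = 0.0623 × 1.49 = 0.0927.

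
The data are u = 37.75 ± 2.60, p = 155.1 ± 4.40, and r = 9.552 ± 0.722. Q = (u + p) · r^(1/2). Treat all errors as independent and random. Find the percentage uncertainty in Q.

Let w = u + p = 192.8. δw = √(δu² + δp²) = √(6.76 + 19.4) = 5.11, so δw/w = 0.0265.
Q is then a monomial in w, r:
δQ/Q = √((δw/w)² + (½·δr/r)²) = √(0.000702 + 0.00143) = 0.0462

4.62%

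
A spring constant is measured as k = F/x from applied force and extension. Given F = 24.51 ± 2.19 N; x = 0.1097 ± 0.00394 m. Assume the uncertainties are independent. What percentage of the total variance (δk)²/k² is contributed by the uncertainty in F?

(δk/k)² = (1·δF/F)² + (-1·δx/x)²
  F term: (1×0.0894)² = 0.00798
  x term: (-1×0.0359)² = 0.00129
Total = 0.00927. Share from F = 0.00798/0.00927 = 0.861.

86.1%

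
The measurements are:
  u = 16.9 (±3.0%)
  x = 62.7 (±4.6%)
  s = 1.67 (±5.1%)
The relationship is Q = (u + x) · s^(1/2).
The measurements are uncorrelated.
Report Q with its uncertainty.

Let w = u + x = 79.6. δw = √(δu² + δx²) = √(0.257 + 8.32) = 2.93, so δw/w = 0.0368.
Q is then a monomial in w, s:
δQ/Q = √((δw/w)² + (½·δs/s)²) = √(0.00135 + 0.000650) = 0.0448
Q = 103, so δQ = 0.0448 × 103 = 4.60.

103 ± 4.60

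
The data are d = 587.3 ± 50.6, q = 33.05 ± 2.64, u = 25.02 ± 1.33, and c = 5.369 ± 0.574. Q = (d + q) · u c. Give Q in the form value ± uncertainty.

83330 ± 12100

Let w = d + q = 620.3. δw = √(δd² + δq²) = √(2560 + 6.97) = 50.7, so δw/w = 0.0817.
Q is then a monomial in w, u, c:
δQ/Q = √((δw/w)² + (1·δu/u)² + (1·δc/c)²) = √(0.00667 + 0.00283 + 0.0114) = 0.145
Q = 83330, so δQ = 0.145 × 83330 = 12100.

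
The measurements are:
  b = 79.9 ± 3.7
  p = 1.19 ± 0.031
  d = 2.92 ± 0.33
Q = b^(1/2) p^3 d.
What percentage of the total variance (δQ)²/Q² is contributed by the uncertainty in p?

(δQ/Q)² = (½·δb/b)² + (3·δp/p)² + (1·δd/d)²
  b term: (0.5×0.0463)² = 0.000536
  p term: (3×0.0261)² = 0.00611
  d term: (1×0.113)² = 0.0128
Total = 0.0194. Share from p = 0.00611/0.0194 = 0.315.

31.5%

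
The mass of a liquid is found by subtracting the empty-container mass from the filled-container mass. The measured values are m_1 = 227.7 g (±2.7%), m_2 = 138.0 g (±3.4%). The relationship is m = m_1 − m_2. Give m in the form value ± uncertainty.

89.70 ± 7.73 g

For a sum/difference, combine absolute errors in quadrature:
  (δm_1)² = 37.8;  (δm_2)² = 22.0
δm = √(59.8) = 7.73 g
m = 89.70 g.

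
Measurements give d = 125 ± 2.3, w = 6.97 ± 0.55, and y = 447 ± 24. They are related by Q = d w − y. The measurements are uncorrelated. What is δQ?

Let p = d·w = 871. δp/p = √((1·δd/d)² + (1·δw/w)²) = √(0.000339 + 0.00623) = 0.0810, so δp = 70.6.
Q = p − y: δQ = √(δp² + δy²) = √(4980 + 576) = 74.6

74.6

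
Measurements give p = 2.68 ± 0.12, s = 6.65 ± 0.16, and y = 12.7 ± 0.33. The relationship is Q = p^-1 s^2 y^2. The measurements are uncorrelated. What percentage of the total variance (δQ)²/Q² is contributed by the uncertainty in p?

28.6%

(δQ/Q)² = (-1·δp/p)² + (2·δs/s)² + (2·δy/y)²
  p term: (-1×0.0448)² = 0.00200
  s term: (2×0.0241)² = 0.00232
  y term: (2×0.0260)² = 0.00270
Total = 0.00702. Share from p = 0.00200/0.00702 = 0.286.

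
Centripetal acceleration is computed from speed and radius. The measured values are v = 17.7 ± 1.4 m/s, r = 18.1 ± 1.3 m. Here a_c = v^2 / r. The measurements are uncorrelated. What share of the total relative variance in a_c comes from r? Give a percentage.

(δa_c/a_c)² = (2·δv/v)² + (-1·δr/r)²
  v term: (2×0.0791)² = 0.0250
  r term: (-1×0.0718)² = 0.00516
Total = 0.0302. Share from r = 0.00516/0.0302 = 0.171.

17.1%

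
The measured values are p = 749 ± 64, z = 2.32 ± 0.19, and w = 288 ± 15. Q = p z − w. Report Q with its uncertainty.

Let h = p·z = 1740. δh/h = √((1·δp/p)² + (1·δz/z)²) = √(0.00730 + 0.00671) = 0.118, so δh = 206.
Q = h − w: δQ = √(δh² + δw²) = √(42300 + 225) = 206
Q = 1450.

1450 ± 206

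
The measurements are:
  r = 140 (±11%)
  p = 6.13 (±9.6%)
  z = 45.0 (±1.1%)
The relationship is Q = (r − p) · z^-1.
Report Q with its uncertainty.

Let u = r − p = 134. δu = √(δr² + δp²) = √(237 + 0.346) = 15.4, so δu/u = 0.115.
Q is then a monomial in u, z:
δQ/Q = √((δu/u)² + (-1·δz/z)²) = √(0.0133 + 0.000121) = 0.116
Q = 2.97, so δQ = 0.116 × 2.97 = 0.344.

2.97 ± 0.344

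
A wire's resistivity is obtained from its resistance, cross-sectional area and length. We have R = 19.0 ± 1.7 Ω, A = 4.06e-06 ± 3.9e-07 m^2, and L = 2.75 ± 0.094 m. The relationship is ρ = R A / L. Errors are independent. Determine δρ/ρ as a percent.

13.6%

Each factor contributes (exponent × relative error)² to (δρ/ρ)²:
  (1·δR/R)² = (1×0.0895)² = 0.00801;  (1·δA/A)² = (1×0.0961)² = 0.00923;  (-1·δL/L)² = (-1×0.0342)² = 0.00117
δρ/ρ = √(0.0184) = 0.136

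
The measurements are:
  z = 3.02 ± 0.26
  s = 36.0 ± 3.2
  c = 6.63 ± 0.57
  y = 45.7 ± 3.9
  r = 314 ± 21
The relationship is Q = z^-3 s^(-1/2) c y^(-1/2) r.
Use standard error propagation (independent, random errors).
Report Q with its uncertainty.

Since Q is a product/quotient, work with relative uncertainties:
  (-3·δz/z)² = (-3×0.0861)² = 0.0667;  (−½·δs/s)² = (-0.5×0.0889)² = 0.00198;  (1·δc/c)² = (1×0.0860)² = 0.00739;  (−½·δy/y)² = (-0.5×0.0853)² = 0.00182;  (1·δr/r)² = (1×0.0669)² = 0.00447
δQ/Q = √(0.0824) = 0.287
Q = 1.86, so δQ = 0.287 × 1.86 = 0.535.

1.86 ± 0.535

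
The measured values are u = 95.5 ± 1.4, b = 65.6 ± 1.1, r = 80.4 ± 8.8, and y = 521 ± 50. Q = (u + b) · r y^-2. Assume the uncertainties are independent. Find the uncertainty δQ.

0.0106

Let w = u + b = 161. δw = √(δu² + δb²) = √(1.96 + 1.21) = 1.78, so δw/w = 0.0111.
Q is then a monomial in w, r, y:
δQ/Q = √((δw/w)² + (1·δr/r)² + (-2·δy/y)²) = √(0.000122 + 0.0120 + 0.0368) = 0.221
Q = 0.0477, so δQ = 0.221 × 0.0477 = 0.0106.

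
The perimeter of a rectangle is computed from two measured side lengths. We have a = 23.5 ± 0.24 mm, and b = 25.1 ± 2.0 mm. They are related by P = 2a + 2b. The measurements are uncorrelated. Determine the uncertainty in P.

Absolute uncertainties add in quadrature for a linear combination:
  (2·δa)² = 0.230;  (2·δb)² = 16.0
δP = √(16.2) = 4.03 mm

4.03 mm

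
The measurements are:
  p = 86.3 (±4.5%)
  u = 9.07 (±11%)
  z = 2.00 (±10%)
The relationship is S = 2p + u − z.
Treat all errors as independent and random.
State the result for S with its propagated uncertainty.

Each term contributes (cᵢ δxᵢ)² to (δS)²:
  (2·δp)² = 60.3;  (δu)² = 0.995;  (δz)² = 0.0400
δS = √(61.4) = 7.83
S = 180.

180 ± 7.83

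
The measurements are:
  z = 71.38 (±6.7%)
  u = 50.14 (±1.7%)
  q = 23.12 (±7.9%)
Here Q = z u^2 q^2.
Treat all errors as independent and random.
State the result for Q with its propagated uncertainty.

Q is a product of powers, so relative uncertainties combine in quadrature:
  (1·δz/z)² = (1×0.0670)² = 0.00449;  (2·δu/u)² = (2×0.0170)² = 0.00116;  (2·δq/q)² = (2×0.0790)² = 0.0250
δQ/Q = √(0.0306) = 0.175
Q = 9.592e+07, so δQ = 0.175 × 9.592e+07 = 1.68e+07.

(9.592 ± 1.68) × 10^7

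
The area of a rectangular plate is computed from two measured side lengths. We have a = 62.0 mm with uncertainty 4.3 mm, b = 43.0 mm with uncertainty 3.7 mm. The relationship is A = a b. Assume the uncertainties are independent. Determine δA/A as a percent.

Each factor contributes (exponent × relative error)² to (δA/A)²:
  (1·δa/a)² = (1×0.0694)² = 0.00481;  (1·δb/b)² = (1×0.0860)² = 0.00740
δA/A = √(0.0122) = 0.111

11.1%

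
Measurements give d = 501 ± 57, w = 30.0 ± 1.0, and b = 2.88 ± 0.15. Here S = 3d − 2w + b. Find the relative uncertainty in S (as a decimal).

0.118

Each term contributes (cᵢ δxᵢ)² to (δS)²:
  (3·δd)² = 29200;  (2·δw)² = 4.00;  (δb)² = 0.0225
δS = √(29200) = 171
S = 1450, so δS/S = 171/1450 = 0.118.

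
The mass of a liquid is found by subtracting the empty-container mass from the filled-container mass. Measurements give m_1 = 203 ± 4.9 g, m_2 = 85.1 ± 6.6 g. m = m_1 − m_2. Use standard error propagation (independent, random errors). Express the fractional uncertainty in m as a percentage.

6.97%

For a sum/difference, combine absolute errors in quadrature:
  (δm_1)² = 24.0;  (δm_2)² = 43.6
δm = √(67.6) = 8.22 g
m = 118 g, so δm/m = 8.22/118 = 0.0697.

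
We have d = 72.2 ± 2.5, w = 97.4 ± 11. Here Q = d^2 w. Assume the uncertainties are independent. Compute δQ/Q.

Products/powers → add relative errors in quadrature, weighted by exponent:
  (2·δd/d)² = (2×0.0346)² = 0.00480;  (1·δw/w)² = (1×0.113)² = 0.0128
δQ/Q = √(0.0176) = 0.132

0.132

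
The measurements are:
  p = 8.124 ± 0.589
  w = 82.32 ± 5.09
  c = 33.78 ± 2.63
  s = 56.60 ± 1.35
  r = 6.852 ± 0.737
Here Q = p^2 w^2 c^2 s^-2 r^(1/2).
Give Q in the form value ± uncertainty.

Products/powers → add relative errors in quadrature, weighted by exponent:
  (2·δp/p)² = (2×0.0725)² = 0.0210;  (2·δw/w)² = (2×0.0618)² = 0.0153;  (2·δc/c)² = (2×0.0779)² = 0.0242;  (-2·δs/s)² = (-2×0.0239)² = 0.00228;  (½·δr/r)² = (0.5×0.108)² = 0.00289
δQ/Q = √(0.0657) = 0.256
Q = 417000, so δQ = 0.256 × 417000 = 1.07e+05.

(4.170 ± 1.07) × 10^5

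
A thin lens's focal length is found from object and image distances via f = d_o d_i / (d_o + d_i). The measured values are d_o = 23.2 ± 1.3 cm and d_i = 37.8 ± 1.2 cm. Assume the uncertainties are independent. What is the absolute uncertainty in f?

0.529 cm

∂f/∂d_o = (d_i/(d_o+d_i))² = 0.384;  ∂f/∂d_i = (d_o/(d_o+d_i))² = 0.145
δf = √((∂f/∂d_o · δd_o)² + (∂f/∂d_i · δd_i)²) = √(0.249 + 0.0301) = 0.529 cm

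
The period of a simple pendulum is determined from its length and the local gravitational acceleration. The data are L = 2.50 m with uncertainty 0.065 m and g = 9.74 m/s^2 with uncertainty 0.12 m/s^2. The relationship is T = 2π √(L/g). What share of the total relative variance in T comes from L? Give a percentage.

81.7%

(δT/T)² = (½·δL/L)² + (−½·δg/g)²
  L term: (0.5×0.0260)² = 0.000169
  g term: (-0.5×0.0123)² = 3.79e-05
Total = 0.000207. Share from L = 0.000169/0.000207 = 0.817.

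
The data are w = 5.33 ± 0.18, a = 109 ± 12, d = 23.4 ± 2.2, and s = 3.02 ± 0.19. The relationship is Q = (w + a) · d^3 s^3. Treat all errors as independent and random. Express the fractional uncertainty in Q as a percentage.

35.5%

Let u = w + a = 114. δu = √(δw² + δa²) = √(0.0324 + 144) = 12.0, so δu/u = 0.105.
Q is then a monomial in u, d, s:
δQ/Q = √((δu/u)² + (3·δd/d)² + (3·δs/s)²) = √(0.0110 + 0.0796 + 0.0356) = 0.355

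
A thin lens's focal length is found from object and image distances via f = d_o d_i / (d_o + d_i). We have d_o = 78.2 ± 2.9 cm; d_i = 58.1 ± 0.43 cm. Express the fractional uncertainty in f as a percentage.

1.64%

∂f/∂d_o = (d_i/(d_o+d_i))² = 0.182;  ∂f/∂d_i = (d_o/(d_o+d_i))² = 0.329
δf = √((∂f/∂d_o · δd_o)² + (∂f/∂d_i · δd_i)²) = √(0.278 + 0.0200) = 0.546 cm
f = 33.3 cm, so δf/f = 0.546/33.3 = 0.0164.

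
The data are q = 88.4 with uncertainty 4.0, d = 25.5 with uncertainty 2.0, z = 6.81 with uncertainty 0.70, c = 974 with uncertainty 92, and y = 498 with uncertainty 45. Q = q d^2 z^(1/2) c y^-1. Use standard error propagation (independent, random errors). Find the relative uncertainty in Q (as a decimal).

Each factor contributes (exponent × relative error)² to (δQ/Q)²:
  (1·δq/q)² = (1×0.0452)² = 0.00205;  (2·δd/d)² = (2×0.0784)² = 0.0246;  (½·δz/z)² = (0.5×0.103)² = 0.00264;  (1·δc/c)² = (1×0.0945)² = 0.00892;  (-1·δy/y)² = (-1×0.0904)² = 0.00817
δQ/Q = √(0.0464) = 0.215

0.215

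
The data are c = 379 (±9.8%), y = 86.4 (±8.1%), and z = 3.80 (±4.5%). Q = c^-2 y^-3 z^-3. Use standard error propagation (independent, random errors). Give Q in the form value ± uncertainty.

(1.97 ± 0.669) × 10^-13

Q is a product of powers, so relative uncertainties combine in quadrature:
  (-2·δc/c)² = (-2×0.0980)² = 0.0384;  (-3·δy/y)² = (-3×0.0810)² = 0.0590;  (-3·δz/z)² = (-3×0.0450)² = 0.0182
δQ/Q = √(0.116) = 0.340
Q = 1.97e-13, so δQ = 0.340 × 1.97e-13 = 6.69e-14.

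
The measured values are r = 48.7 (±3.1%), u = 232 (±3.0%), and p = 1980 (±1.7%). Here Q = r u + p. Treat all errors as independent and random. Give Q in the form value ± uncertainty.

Let w = r·u = 11300. δw/w = √((1·δr/r)² + (1·δu/u)²) = √(0.000961 + 0.000900) = 0.0431, so δw = 487.
Q = w + p: δQ = √(δw² + δp²) = √(2.38e+05 + 1130) = 489
Q = 13300.

13300 ± 489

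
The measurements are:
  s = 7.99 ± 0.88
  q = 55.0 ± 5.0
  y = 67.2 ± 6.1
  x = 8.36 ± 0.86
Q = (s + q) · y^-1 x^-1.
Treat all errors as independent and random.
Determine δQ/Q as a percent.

Let u = s + q = 63.0. δu = √(δs² + δq²) = √(0.774 + 25.0) = 5.08, so δu/u = 0.0806.
Q is then a monomial in u, y, x:
δQ/Q = √((δu/u)² + (-1·δy/y)² + (-1·δx/x)²) = √(0.00650 + 0.00824 + 0.0106) = 0.159

15.9%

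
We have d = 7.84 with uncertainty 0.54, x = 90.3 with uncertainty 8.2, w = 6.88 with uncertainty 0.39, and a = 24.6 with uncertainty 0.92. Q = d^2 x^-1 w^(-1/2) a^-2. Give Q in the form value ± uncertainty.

Since Q is a product/quotient, work with relative uncertainties:
  (2·δd/d)² = (2×0.0689)² = 0.0190;  (-1·δx/x)² = (-1×0.0908)² = 0.00825;  (−½·δw/w)² = (-0.5×0.0567)² = 0.000803;  (-2·δa/a)² = (-2×0.0374)² = 0.00559
δQ/Q = √(0.0336) = 0.183
Q = 0.000429, so δQ = 0.183 × 0.000429 = 7.86e-05.

(4.29 ± 0.786) × 10^-4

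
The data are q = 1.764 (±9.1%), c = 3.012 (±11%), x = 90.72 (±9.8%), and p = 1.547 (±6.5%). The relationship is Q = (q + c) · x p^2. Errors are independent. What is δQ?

187

Let u = q + c = 4.776. δu = √(δq² + δc²) = √(0.0258 + 0.110) = 0.368, so δu/u = 0.0771.
Q is then a monomial in u, x, p:
δQ/Q = √((δu/u)² + (1·δx/x)² + (2·δp/p)²) = √(0.00594 + 0.00960 + 0.0169) = 0.180
Q = 1037, so δQ = 0.180 × 1037 = 187.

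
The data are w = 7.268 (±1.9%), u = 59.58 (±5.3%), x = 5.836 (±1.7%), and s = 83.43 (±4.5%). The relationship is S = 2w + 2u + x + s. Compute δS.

7.35

Each term contributes (cᵢ δxᵢ)² to (δS)²:
  (2·δw)² = 0.0763;  (2·δu)² = 39.9;  (δx)² = 0.00984;  (δs)² = 14.1
δS = √(54.1) = 7.35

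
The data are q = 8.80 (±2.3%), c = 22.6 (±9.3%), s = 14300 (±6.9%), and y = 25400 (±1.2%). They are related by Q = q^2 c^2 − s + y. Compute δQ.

Let p = q^2·c^2 = 39600. δp/p = √((2·δq/q)² + (2·δc/c)²) = √(0.00212 + 0.0346) = 0.192, so δp = 7580.
Q = p − s + y: δQ = √(δp² + δs² + δy²) = √(5.74e+07 + 9.74e+05 + 92900) = 7650

7650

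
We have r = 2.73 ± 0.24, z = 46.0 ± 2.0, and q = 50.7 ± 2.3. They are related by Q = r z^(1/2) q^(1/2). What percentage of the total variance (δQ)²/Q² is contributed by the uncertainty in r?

(δQ/Q)² = (1·δr/r)² + (½·δz/z)² + (½·δq/q)²
  r term: (1×0.0879)² = 0.00773
  z term: (0.5×0.0435)² = 0.000473
  q term: (0.5×0.0454)² = 0.000514
Total = 0.00872. Share from r = 0.00773/0.00872 = 0.887.

88.7%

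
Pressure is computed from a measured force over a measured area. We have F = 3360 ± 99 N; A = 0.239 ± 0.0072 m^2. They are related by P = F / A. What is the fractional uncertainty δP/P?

Since P is a product/quotient, work with relative uncertainties:
  (1·δF/F)² = (1×0.0295)² = 0.000868;  (-1·δA/A)² = (-1×0.0301)² = 0.000908
δP/P = √(0.00178) = 0.0421

0.0421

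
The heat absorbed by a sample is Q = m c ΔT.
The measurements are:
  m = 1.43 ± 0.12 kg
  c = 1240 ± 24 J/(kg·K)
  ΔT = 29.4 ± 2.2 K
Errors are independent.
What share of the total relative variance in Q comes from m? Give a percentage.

54.1%

(δQ/Q)² = (1·δm/m)² + (1·δc/c)² + (1·δΔT/ΔT)²
  m term: (1×0.0839)² = 0.00704
  c term: (1×0.0194)² = 0.000375
  ΔT term: (1×0.0748)² = 0.00560
Total = 0.0130. Share from m = 0.00704/0.0130 = 0.541.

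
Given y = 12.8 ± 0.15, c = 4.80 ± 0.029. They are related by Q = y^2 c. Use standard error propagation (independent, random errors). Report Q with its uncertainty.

786 ± 19.0

Each factor contributes (exponent × relative error)² to (δQ/Q)²:
  (2·δy/y)² = (2×0.0117)² = 0.000549;  (1·δc/c)² = (1×0.00604)² = 3.65e-05
δQ/Q = √(0.000586) = 0.0242
Q = 786, so δQ = 0.0242 × 786 = 19.0.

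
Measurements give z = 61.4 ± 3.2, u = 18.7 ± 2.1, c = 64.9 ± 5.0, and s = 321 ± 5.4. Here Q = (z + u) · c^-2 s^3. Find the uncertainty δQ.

1.06e+05

Let w = z + u = 80.1. δw = √(δz² + δu²) = √(10.2 + 4.41) = 3.83, so δw/w = 0.0478.
Q is then a monomial in w, c, s:
δQ/Q = √((δw/w)² + (-2·δc/c)² + (3·δs/s)²) = √(0.00228 + 0.0237 + 0.00255) = 0.169
Q = 6.29e+05, so δQ = 0.169 × 6.29e+05 = 1.06e+05.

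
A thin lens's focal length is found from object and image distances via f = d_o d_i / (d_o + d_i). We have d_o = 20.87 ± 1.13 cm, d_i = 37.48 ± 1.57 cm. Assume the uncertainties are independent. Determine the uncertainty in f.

0.508 cm

∂f/∂d_o = (d_i/(d_o+d_i))² = 0.413;  ∂f/∂d_i = (d_o/(d_o+d_i))² = 0.128
δf = √((∂f/∂d_o · δd_o)² + (∂f/∂d_i · δd_i)²) = √(0.217 + 0.0403) = 0.508 cm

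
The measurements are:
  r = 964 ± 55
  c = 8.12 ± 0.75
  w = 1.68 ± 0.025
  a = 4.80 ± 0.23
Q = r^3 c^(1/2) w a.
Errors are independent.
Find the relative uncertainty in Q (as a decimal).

For a monomial Q ∝ r^3, c^(1/2), w, a, fractional errors add in quadrature:
  (3·δr/r)² = (3×0.0571)² = 0.0293;  (½·δc/c)² = (0.5×0.0924)² = 0.00213;  (1·δw/w)² = (1×0.0149)² = 0.000221;  (1·δa/a)² = (1×0.0479)² = 0.00230
δQ/Q = √(0.0339) = 0.184

0.184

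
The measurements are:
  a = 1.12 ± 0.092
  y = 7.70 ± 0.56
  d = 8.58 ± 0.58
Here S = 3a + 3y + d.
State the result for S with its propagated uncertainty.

Each term contributes (cᵢ δxᵢ)² to (δS)²:
  (3·δa)² = 0.0762;  (3·δy)² = 2.82;  (δd)² = 0.336
δS = √(3.23) = 1.80
S = 35.0.

35.0 ± 1.80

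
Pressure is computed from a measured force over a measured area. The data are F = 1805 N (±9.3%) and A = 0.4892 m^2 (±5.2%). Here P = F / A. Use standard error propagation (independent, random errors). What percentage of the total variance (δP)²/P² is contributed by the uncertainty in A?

(δP/P)² = (1·δF/F)² + (-1·δA/A)²
  F term: (1×0.0930)² = 0.00865
  A term: (-1×0.0520)² = 0.00270
Total = 0.0114. Share from A = 0.00270/0.0114 = 0.238.

23.8%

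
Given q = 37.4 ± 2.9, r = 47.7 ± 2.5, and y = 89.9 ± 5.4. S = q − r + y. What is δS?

6.62

Each term contributes (cᵢ δxᵢ)² to (δS)²:
  (δq)² = 8.41;  (δr)² = 6.25;  (δy)² = 29.2
δS = √(43.8) = 6.62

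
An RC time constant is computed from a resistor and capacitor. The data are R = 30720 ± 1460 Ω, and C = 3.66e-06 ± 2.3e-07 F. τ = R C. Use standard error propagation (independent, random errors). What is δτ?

Each factor contributes (exponent × relative error)² to (δτ/τ)²:
  (1·δR/R)² = (1×0.0475)² = 0.00226;  (1·δC/C)² = (1×0.0628)² = 0.00395
δτ/τ = √(0.00621) = 0.0788
τ = 0.1124 s, so δτ = 0.0788 × 0.1124 = 0.00886 s.

0.00886 s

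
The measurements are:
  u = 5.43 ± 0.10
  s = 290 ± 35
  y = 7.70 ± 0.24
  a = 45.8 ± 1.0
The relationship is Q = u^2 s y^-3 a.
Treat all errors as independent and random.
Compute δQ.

Products/powers → add relative errors in quadrature, weighted by exponent:
  (2·δu/u)² = (2×0.0184)² = 0.00136;  (1·δs/s)² = (1×0.121)² = 0.0146;  (-3·δy/y)² = (-3×0.0312)² = 0.00874;  (1·δa/a)² = (1×0.0218)² = 0.000477
δQ/Q = √(0.0251) = 0.159
Q = 858, so δQ = 0.159 × 858 = 136.

136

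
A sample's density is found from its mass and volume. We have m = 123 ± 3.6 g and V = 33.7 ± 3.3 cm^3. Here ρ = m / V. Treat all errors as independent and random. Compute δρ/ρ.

Relative error in a monomial: (δρ/ρ)² = Σ (nᵢ · δxᵢ/xᵢ)².
  (1·δm/m)² = (1×0.0293)² = 0.000857;  (-1·δV/V)² = (-1×0.0979)² = 0.00959
δρ/ρ = √(0.0104) = 0.102

0.102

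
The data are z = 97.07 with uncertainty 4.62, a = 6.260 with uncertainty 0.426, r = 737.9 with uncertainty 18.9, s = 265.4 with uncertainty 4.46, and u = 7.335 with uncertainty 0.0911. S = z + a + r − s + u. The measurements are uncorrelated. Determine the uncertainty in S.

20.0

For a sum/difference, combine absolute errors in quadrature:
  (δz)² = 21.3;  (δa)² = 0.181;  (δr)² = 357;  (δs)² = 19.9;  (δu)² = 0.00830
δS = √(399) = 20.0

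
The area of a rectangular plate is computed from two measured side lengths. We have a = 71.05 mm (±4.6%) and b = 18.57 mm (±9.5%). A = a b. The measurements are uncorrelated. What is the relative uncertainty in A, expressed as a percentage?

Products/powers → add relative errors in quadrature, weighted by exponent:
  (1·δa/a)² = (1×0.0460)² = 0.00212;  (1·δb/b)² = (1×0.0950)² = 0.00903
δA/A = √(0.0111) = 0.106

10.6%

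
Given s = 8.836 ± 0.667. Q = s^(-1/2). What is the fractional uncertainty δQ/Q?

Q ∝ s^(-1/2), so δQ/Q = |−½| · δs/s = 0.5 × 0.0755 = 0.0377.

0.0377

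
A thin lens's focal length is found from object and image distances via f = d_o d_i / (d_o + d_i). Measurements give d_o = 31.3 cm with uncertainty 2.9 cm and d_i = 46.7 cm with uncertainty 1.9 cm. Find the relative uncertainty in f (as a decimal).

∂f/∂d_o = (d_i/(d_o+d_i))² = 0.358;  ∂f/∂d_i = (d_o/(d_o+d_i))² = 0.161
δf = √((∂f/∂d_o · δd_o)² + (∂f/∂d_i · δd_i)²) = √(1.08 + 0.0936) = 1.08 cm
f = 18.7 cm, so δf/f = 1.08/18.7 = 0.0578.

0.0578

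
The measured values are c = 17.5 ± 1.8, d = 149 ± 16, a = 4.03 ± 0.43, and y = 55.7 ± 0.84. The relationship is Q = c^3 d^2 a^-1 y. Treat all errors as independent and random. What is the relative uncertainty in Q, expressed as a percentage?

Q is a product of powers, so relative uncertainties combine in quadrature:
  (3·δc/c)² = (3×0.103)² = 0.0952;  (2·δd/d)² = (2×0.107)² = 0.0461;  (-1·δa/a)² = (-1×0.107)² = 0.0114;  (1·δy/y)² = (1×0.0151)² = 0.000227
δQ/Q = √(0.153) = 0.391

39.1%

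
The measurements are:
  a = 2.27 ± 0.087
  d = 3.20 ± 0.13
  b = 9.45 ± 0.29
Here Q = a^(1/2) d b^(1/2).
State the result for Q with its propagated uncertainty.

14.8 ± 0.703

Each factor contributes (exponent × relative error)² to (δQ/Q)²:
  (½·δa/a)² = (0.5×0.0383)² = 0.000367;  (1·δd/d)² = (1×0.0406)² = 0.00165;  (½·δb/b)² = (0.5×0.0307)² = 0.000235
δQ/Q = √(0.00225) = 0.0475
Q = 14.8, so δQ = 0.0475 × 14.8 = 0.703.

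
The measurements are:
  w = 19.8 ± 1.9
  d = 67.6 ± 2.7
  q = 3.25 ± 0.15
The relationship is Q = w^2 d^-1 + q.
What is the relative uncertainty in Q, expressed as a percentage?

Let p = w^2·d^-1 = 5.80. δp/p = √((2·δw/w)² + (-1·δd/d)²) = √(0.0368 + 0.00160) = 0.196, so δp = 1.14.
Q = p + q: δQ = √(δp² + δq²) = √(1.29 + 0.0225) = 1.15
Q = 9.05, so δQ/Q = 1.15/9.05 = 0.127.

12.7%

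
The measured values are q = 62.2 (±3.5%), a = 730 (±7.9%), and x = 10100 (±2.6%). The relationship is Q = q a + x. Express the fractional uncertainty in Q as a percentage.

Let p = q·a = 45400. δp/p = √((1·δq/q)² + (1·δa/a)²) = √(0.00123 + 0.00624) = 0.0864, so δp = 3920.
Q = p + x: δQ = √(δp² + δx²) = √(1.54e+07 + 69000) = 3930
Q = 55500, so δQ/Q = 3930/55500 = 0.0708.

7.08%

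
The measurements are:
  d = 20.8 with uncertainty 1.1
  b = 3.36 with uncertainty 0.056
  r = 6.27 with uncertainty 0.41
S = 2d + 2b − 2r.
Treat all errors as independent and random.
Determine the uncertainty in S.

2.35

For a sum/difference, combine absolute errors in quadrature:
  (2·δd)² = 4.84;  (2·δb)² = 0.0125;  (2·δr)² = 0.672
δS = √(5.52) = 2.35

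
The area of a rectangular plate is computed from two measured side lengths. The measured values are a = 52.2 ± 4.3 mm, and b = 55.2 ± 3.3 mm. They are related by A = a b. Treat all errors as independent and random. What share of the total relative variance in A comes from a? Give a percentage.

65.5%

(δA/A)² = (1·δa/a)² + (1·δb/b)²
  a term: (1×0.0824)² = 0.00679
  b term: (1×0.0598)² = 0.00357
Total = 0.0104. Share from a = 0.00679/0.0104 = 0.655.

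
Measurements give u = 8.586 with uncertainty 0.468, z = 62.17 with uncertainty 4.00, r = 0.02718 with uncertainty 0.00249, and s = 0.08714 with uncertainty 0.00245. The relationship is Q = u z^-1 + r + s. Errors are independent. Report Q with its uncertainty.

Let p = u·z^-1 = 0.1381. δp/p = √((1·δu/u)² + (-1·δz/z)²) = √(0.00297 + 0.00414) = 0.0843, so δp = 0.0116.
Q = p + r + s: δQ = √(δp² + δr² + δs²) = √(0.000136 + 6.2e-06 + 6e-06) = 0.0122
Q = 0.2524.

0.2524 ± 0.0122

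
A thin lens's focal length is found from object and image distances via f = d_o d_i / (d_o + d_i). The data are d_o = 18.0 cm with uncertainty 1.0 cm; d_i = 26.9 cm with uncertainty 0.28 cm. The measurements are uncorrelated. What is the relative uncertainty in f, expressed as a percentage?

∂f/∂d_o = (d_i/(d_o+d_i))² = 0.359;  ∂f/∂d_i = (d_o/(d_o+d_i))² = 0.161
δf = √((∂f/∂d_o · δd_o)² + (∂f/∂d_i · δd_i)²) = √(0.129 + 0.00202) = 0.362 cm
f = 10.8 cm, so δf/f = 0.362/10.8 = 0.0335.

3.35%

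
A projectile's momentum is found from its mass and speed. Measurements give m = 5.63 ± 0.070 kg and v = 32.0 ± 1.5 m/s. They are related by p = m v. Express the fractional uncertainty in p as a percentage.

p is a product of powers, so relative uncertainties combine in quadrature:
  (1·δm/m)² = (1×0.0124)² = 0.000155;  (1·δv/v)² = (1×0.0469)² = 0.00220
δp/p = √(0.00235) = 0.0485

4.85%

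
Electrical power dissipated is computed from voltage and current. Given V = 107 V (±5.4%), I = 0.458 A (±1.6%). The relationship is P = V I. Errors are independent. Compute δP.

For a monomial P ∝ V, I, fractional errors add in quadrature:
  (1·δV/V)² = (1×0.0540)² = 0.00292;  (1·δI/I)² = (1×0.0160)² = 0.000256
δP/P = √(0.00317) = 0.0563
P = 49.0 W, so δP = 0.0563 × 49.0 = 2.76 W.

2.76 W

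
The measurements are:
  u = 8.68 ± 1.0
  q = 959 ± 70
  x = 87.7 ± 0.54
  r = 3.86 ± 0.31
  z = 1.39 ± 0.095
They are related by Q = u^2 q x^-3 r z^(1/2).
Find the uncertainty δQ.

0.126

Since Q is a product/quotient, work with relative uncertainties:
  (2·δu/u)² = (2×0.115)² = 0.0531;  (1·δq/q)² = (1×0.0730)² = 0.00533;  (-3·δx/x)² = (-3×0.00616)² = 0.000341;  (1·δr/r)² = (1×0.0803)² = 0.00645;  (½·δz/z)² = (0.5×0.0683)² = 0.00117
δQ/Q = √(0.0664) = 0.258
Q = 0.487, so δQ = 0.258 × 0.487 = 0.126.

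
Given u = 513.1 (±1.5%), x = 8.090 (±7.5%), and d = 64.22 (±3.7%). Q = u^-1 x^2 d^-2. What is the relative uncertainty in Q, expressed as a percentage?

16.8%

Relative error in a monomial: (δQ/Q)² = Σ (nᵢ · δxᵢ/xᵢ)².
  (-1·δu/u)² = (-1×0.0150)² = 0.000225;  (2·δx/x)² = (2×0.0750)² = 0.0225;  (-2·δd/d)² = (-2×0.0370)² = 0.00548
δQ/Q = √(0.0282) = 0.168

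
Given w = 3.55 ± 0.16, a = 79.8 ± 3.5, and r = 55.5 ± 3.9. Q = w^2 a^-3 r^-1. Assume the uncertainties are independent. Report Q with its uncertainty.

Each factor contributes (exponent × relative error)² to (δQ/Q)²:
  (2·δw/w)² = (2×0.0451)² = 0.00813;  (-3·δa/a)² = (-3×0.0439)² = 0.0173;  (-1·δr/r)² = (-1×0.0703)² = 0.00494
δQ/Q = √(0.0304) = 0.174
Q = 4.47e-07, so δQ = 0.174 × 4.47e-07 = 7.79e-08.

(4.47 ± 0.779) × 10^-7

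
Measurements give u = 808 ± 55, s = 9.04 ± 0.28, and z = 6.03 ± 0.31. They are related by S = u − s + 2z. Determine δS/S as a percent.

Absolute uncertainties add in quadrature for a linear combination:
  (δu)² = 3020;  (δs)² = 0.0784;  (2·δz)² = 0.384
δS = √(3030) = 55.0
S = 811, so δS/S = 55.0/811 = 0.0678.

6.78%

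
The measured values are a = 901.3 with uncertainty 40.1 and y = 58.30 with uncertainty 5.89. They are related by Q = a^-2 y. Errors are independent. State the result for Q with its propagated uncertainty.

Since Q is a product/quotient, work with relative uncertainties:
  (-2·δa/a)² = (-2×0.0445)² = 0.00792;  (1·δy/y)² = (1×0.101)² = 0.0102
δQ/Q = √(0.0181) = 0.135
Q = 7.177e-05, so δQ = 0.135 × 7.177e-05 = 9.66e-06.

(7.177 ± 0.966) × 10^-5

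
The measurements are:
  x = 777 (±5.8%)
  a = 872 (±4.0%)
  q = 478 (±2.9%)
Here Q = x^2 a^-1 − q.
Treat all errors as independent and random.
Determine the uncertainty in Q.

Let p = x^2·a^-1 = 692. δp/p = √((2·δx/x)² + (-1·δa/a)²) = √(0.0135 + 0.00160) = 0.123, so δp = 85.0.
Q = p − q: δQ = √(δp² + δq²) = √(7220 + 192) = 86.1

86.1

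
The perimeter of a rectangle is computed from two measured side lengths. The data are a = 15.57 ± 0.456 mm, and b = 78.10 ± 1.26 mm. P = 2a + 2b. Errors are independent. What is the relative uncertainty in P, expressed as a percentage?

1.43%

Absolute uncertainties add in quadrature for a linear combination:
  (2·δa)² = 0.832;  (2·δb)² = 6.35
δP = √(7.18) = 2.68 mm
P = 187.3 mm, so δP/P = 2.68/187.3 = 0.0143.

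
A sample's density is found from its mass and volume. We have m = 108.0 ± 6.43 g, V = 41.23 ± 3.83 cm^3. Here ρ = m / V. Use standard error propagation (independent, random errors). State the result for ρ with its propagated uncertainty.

2.619 ± 0.289 g/cm^3

Since ρ is a product/quotient, work with relative uncertainties:
  (1·δm/m)² = (1×0.0595)² = 0.00354;  (-1·δV/V)² = (-1×0.0929)² = 0.00863
δρ/ρ = √(0.0122) = 0.110
ρ = 2.619 g/cm^3, so δρ = 0.110 × 2.619 = 0.289 g/cm^3.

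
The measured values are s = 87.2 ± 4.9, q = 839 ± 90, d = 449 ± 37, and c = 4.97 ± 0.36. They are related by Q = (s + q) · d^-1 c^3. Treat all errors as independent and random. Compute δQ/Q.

0.252

Let u = s + q = 926. δu = √(δs² + δq²) = √(24.0 + 8100) = 90.1, so δu/u = 0.0973.
Q is then a monomial in u, d, c:
δQ/Q = √((δu/u)² + (-1·δd/d)² + (3·δc/c)²) = √(0.00947 + 0.00679 + 0.0472) = 0.252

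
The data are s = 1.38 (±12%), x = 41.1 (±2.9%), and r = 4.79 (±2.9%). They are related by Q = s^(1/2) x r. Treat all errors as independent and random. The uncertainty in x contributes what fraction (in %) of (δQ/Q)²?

15.9%

(δQ/Q)² = (½·δs/s)² + (1·δx/x)² + (1·δr/r)²
  s term: (0.5×0.120)² = 0.00360
  x term: (1×0.0290)² = 0.000841
  r term: (1×0.0290)² = 0.000841
Total = 0.00528. Share from x = 0.000841/0.00528 = 0.159.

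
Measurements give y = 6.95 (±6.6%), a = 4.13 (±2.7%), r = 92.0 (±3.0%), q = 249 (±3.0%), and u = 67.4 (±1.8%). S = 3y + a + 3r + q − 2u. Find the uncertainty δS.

11.5

Sums and differences: (δS)² = Σ (cᵢ δxᵢ)².
  (3·δy)² = 1.89;  (δa)² = 0.0124;  (3·δr)² = 68.6;  (δq)² = 55.8;  (2·δu)² = 5.89
δS = √(132) = 11.5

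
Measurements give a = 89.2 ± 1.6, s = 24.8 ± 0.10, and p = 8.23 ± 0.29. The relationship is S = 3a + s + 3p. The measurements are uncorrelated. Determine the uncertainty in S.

4.88

Each term contributes (cᵢ δxᵢ)² to (δS)²:
  (3·δa)² = 23.0;  (δs)² = 0.0100;  (3·δp)² = 0.757
δS = √(23.8) = 4.88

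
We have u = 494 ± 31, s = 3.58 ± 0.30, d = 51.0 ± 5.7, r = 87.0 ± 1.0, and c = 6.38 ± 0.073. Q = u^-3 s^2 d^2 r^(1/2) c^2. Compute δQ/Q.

0.338

Since Q is a product/quotient, work with relative uncertainties:
  (-3·δu/u)² = (-3×0.0628)² = 0.0354;  (2·δs/s)² = (2×0.0838)² = 0.0281;  (2·δd/d)² = (2×0.112)² = 0.0500;  (½·δr/r)² = (0.5×0.0115)² = 3.3e-05;  (2·δc/c)² = (2×0.0114)² = 0.000524
δQ/Q = √(0.114) = 0.338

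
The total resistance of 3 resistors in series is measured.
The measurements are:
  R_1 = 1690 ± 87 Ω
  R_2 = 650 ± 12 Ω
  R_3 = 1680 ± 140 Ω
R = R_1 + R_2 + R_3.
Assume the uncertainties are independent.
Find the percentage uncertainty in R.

4.11%

Absolute uncertainties add in quadrature for a linear combination:
  (δR_1)² = 7570;  (δR_2)² = 144;  (δR_3)² = 19600
δR = √(27300) = 165 Ω
R = 4020 Ω, so δR/R = 165/4020 = 0.0411.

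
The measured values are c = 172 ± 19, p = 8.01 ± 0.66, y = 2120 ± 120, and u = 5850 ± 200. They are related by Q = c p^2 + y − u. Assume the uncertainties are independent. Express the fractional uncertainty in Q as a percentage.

30.1%

Let w = c·p^2 = 11000. δw/w = √((1·δc/c)² + (2·δp/p)²) = √(0.0122 + 0.0272) = 0.198, so δw = 2190.
Q = w + y − u: δQ = √(δw² + δy² + δu²) = √(4.79e+06 + 14400 + 40000) = 2200
Q = 7310, so δQ/Q = 2200/7310 = 0.301.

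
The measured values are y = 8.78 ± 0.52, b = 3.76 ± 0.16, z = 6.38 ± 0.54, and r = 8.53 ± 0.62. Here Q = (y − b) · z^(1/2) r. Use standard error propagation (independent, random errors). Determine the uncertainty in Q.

Let u = y − b = 5.02. δu = √(δy² + δb²) = √(0.270 + 0.0256) = 0.544, so δu/u = 0.108.
Q is then a monomial in u, z, r:
δQ/Q = √((δu/u)² + (½·δz/z)² + (1·δr/r)²) = √(0.0117 + 0.00179 + 0.00528) = 0.137
Q = 108, so δQ = 0.137 × 108 = 14.8.

14.8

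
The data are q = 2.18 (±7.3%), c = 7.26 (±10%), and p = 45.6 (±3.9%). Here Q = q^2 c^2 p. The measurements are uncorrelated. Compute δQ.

2860

Since Q is a product/quotient, work with relative uncertainties:
  (2·δq/q)² = (2×0.0730)² = 0.0213;  (2·δc/c)² = (2×0.100)² = 0.0400;  (1·δp/p)² = (1×0.0390)² = 0.00152
δQ/Q = √(0.0628) = 0.251
Q = 11400, so δQ = 0.251 × 11400 = 2860.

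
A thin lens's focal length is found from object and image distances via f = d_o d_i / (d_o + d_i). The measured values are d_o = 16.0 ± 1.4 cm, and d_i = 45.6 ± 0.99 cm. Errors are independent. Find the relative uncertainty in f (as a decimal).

0.0650

∂f/∂d_o = (d_i/(d_o+d_i))² = 0.548;  ∂f/∂d_i = (d_o/(d_o+d_i))² = 0.0675
δf = √((∂f/∂d_o · δd_o)² + (∂f/∂d_i · δd_i)²) = √(0.589 + 0.00446) = 0.770 cm
f = 11.8 cm, so δf/f = 0.770/11.8 = 0.0650.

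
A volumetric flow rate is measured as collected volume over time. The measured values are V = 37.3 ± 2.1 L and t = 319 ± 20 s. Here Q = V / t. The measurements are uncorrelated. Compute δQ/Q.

Products/powers → add relative errors in quadrature, weighted by exponent:
  (1·δV/V)² = (1×0.0563)² = 0.00317;  (-1·δt/t)² = (-1×0.0627)² = 0.00393
δQ/Q = √(0.00710) = 0.0843

0.0843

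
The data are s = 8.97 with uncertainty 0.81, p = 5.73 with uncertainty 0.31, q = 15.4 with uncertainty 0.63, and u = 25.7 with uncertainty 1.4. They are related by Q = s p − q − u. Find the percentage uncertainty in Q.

Let w = s·p = 51.4. δw/w = √((1·δs/s)² + (1·δp/p)²) = √(0.00815 + 0.00293) = 0.105, so δw = 5.41.
Q = w − q − u: δQ = √(δw² + δq² + δu²) = √(29.3 + 0.397 + 1.96) = 5.62
Q = 10.3, so δQ/Q = 5.62/10.3 = 0.546.

54.6%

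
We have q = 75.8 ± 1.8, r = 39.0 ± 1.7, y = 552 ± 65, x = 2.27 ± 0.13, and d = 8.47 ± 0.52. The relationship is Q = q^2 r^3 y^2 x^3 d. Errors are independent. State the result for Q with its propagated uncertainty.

(1.03 ± 0.338) × 10^16

Since Q is a product/quotient, work with relative uncertainties:
  (2·δq/q)² = (2×0.0237)² = 0.00226;  (3·δr/r)² = (3×0.0436)² = 0.0171;  (2·δy/y)² = (2×0.118)² = 0.0555;  (3·δx/x)² = (3×0.0573)² = 0.0295;  (1·δd/d)² = (1×0.0614)² = 0.00377
δQ/Q = √(0.108) = 0.329
Q = 1.03e+16, so δQ = 0.329 × 1.03e+16 = 3.38e+15.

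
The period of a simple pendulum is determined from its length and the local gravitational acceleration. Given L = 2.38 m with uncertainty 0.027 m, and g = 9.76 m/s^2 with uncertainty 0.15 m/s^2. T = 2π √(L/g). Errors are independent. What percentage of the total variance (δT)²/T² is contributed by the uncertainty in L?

35.3%

(δT/T)² = (½·δL/L)² + (−½·δg/g)²
  L term: (0.5×0.0113)² = 3.22e-05
  g term: (-0.5×0.0154)² = 5.91e-05
Total = 9.12e-05. Share from L = 3.22e-05/9.12e-05 = 0.353.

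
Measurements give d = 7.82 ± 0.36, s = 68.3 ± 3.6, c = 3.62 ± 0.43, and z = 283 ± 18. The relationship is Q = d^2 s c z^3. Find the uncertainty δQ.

Q is a product of powers, so relative uncertainties combine in quadrature:
  (2·δd/d)² = (2×0.0460)² = 0.00848;  (1·δs/s)² = (1×0.0527)² = 0.00278;  (1·δc/c)² = (1×0.119)² = 0.0141;  (3·δz/z)² = (3×0.0636)² = 0.0364
δQ/Q = √(0.0618) = 0.249
Q = 3.43e+11, so δQ = 0.249 × 3.43e+11 = 8.52e+10.

8.52e+10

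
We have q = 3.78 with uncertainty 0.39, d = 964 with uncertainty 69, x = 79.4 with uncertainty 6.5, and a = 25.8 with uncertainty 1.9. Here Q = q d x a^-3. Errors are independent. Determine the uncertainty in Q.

4.50

Products/powers → add relative errors in quadrature, weighted by exponent:
  (1·δq/q)² = (1×0.103)² = 0.0106;  (1·δd/d)² = (1×0.0716)² = 0.00512;  (1·δx/x)² = (1×0.0819)² = 0.00670;  (-3·δa/a)² = (-3×0.0736)² = 0.0488
δQ/Q = √(0.0713) = 0.267
Q = 16.8, so δQ = 0.267 × 16.8 = 4.50.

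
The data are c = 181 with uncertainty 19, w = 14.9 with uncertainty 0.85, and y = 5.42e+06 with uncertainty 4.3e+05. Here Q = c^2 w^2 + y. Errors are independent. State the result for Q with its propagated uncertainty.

(1.27 ± 0.179) × 10^7

Let p = c^2·w^2 = 7.27e+06. δp/p = √((2·δc/c)² + (2·δw/w)²) = √(0.0441 + 0.0130) = 0.239, so δp = 1.74e+06.
Q = p + y: δQ = √(δp² + δy²) = √(3.02e+12 + 1.85e+11) = 1.79e+06
Q = 1.27e+07.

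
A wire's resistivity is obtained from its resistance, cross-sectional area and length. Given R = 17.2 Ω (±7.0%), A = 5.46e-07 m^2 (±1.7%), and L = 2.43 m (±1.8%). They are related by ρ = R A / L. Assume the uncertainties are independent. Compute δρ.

Since ρ is a product/quotient, work with relative uncertainties:
  (1·δR/R)² = (1×0.0700)² = 0.00490;  (1·δA/A)² = (1×0.0170)² = 0.000289;  (-1·δL/L)² = (-1×0.0180)² = 0.000324
δρ/ρ = √(0.00551) = 0.0742
ρ = 3.86e-06 Ω·m, so δρ = 0.0742 × 3.86e-06 = 2.87e-07 Ω·m.

2.87e-07 Ω·m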